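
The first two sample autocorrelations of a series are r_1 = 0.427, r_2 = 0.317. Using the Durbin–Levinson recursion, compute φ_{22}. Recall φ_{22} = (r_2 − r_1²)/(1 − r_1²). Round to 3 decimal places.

φ_{22} = (r_2 − r_1²) / (1 − r_1²)
r_1² = (0.427)² = 0.182329
Numerator = 0.317 − 0.1823 = 0.1347; denominator = 1 − 0.1823 = 0.8177
φ_{22} = 0.1347 / 0.8177 = 0.165

0.165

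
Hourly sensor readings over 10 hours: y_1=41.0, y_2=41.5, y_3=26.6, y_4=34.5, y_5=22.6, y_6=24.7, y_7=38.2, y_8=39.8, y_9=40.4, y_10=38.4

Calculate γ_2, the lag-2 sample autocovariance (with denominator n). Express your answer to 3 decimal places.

-0.539

Mean ȳ = (41.0 + 41.5 + 26.6 + 34.5 + 22.6 + 24.7 + 38.2 + 39.8 + 40.4 + 38.4)/10 = 34.7700
Σ_{t=1}^{8}(y_t−ȳ)(y_{t+2}−ȳ) = -5.3938
γ_2 = -5.3938 / 10 = -0.539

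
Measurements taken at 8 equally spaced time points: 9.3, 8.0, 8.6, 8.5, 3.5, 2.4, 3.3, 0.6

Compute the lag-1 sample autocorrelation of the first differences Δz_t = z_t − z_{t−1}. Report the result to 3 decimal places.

First differences Δz: -1.3, 0.6, -0.1, -5.0, -1.1, 0.9, -2.7
Mean of differences = -1.2429
Numerator Σ(Δz_t−Δz̄)(Δz_{t+1}−Δz̄) = -5.6461
Denominator Σ(Δz_t−Δz̄)² = 25.5571
r_1(Δz) = -5.6461 / 25.5571 = -0.221

-0.221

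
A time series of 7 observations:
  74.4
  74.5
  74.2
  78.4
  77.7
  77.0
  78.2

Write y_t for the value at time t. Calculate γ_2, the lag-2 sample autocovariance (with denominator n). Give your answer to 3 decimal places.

0.191

Mean ȳ = (74.4 + 74.5 + 74.2 + 78.4 + 77.7 + 77.0 + 78.2)/7 = 76.3429
Σ_{t=1}^{5}(y_t−ȳ)(y_{t+2}−ȳ) = 1.3363
γ_2 = 1.3363 / 7 = 0.191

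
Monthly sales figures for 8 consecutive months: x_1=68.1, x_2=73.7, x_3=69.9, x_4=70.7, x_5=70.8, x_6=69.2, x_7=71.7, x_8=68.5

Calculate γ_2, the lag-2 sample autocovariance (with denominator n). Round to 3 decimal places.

Mean x̄ = (68.1 + 73.7 + 69.9 + 70.7 + 70.8 + 69.2 + 71.7 + 68.5)/8 = 70.3250
Σ_{t=1}^{6}(x_t−x̄)(x_{t+2}−x̄) = 4.2938
γ_2 = 4.2938 / 8 = 0.537

0.537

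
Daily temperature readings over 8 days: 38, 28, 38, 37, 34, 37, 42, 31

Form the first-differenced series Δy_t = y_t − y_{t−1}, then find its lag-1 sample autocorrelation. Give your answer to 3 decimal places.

-0.399

First differences Δy: -10, 10, -1, -3, 3, 5, -11
Mean of differences = -1.0000
Numerator Σ(Δy_t−Δȳ)(Δy_{t+1}−Δȳ) = -143.0000
Denominator Σ(Δy_t−Δȳ)² = 358.0000
r_1(Δy) = -143.0000 / 358.0000 = -0.399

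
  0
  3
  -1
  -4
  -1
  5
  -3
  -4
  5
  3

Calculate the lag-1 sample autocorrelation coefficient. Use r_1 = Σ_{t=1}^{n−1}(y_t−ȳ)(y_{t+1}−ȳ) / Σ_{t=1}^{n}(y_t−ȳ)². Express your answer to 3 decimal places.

Mean ȳ = (0 + 3 − 1 − 4 − 1 + 5 − 3 − 4 + 5 + 3)/10 = 0.3000
Numerator Σ_{t=1}^{9}(y_t−ȳ)(y_{t+1}−ȳ) = -8.0900
Denominator Σ(y_t−ȳ)² = 110.1000
r_1 = -8.0900 / 110.1000 = -0.073

-0.073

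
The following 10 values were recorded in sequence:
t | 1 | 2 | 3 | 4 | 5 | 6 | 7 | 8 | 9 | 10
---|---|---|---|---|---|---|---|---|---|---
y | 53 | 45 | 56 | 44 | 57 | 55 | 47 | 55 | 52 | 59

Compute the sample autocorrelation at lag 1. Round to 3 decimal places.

-0.490

Mean ȳ = (53 + 45 + 56 + 44 + 57 + 55 + 47 + 55 + 52 + 59)/10 = 52.3000
Numerator Σ_{t=1}^{9}(y_t−ȳ)(y_{t+1}−ȳ) = -120.5900
Denominator Σ(y_t−ȳ)² = 246.1000
r_1 = -120.5900 / 246.1000 = -0.490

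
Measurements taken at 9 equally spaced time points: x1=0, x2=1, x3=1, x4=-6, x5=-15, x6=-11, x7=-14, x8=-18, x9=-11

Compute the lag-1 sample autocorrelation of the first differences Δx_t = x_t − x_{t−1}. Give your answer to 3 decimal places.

-0.141

First differences Δx: 1, 0, -7, -9, 4, -3, -4, 7
Mean of differences = -1.3750
Numerator Σ(Δx_t−Δx̄)(Δx_{t+1}−Δx̄) = -29.0156
Denominator Σ(Δx_t−Δx̄)² = 205.8750
r_1(Δx) = -29.0156 / 205.8750 = -0.141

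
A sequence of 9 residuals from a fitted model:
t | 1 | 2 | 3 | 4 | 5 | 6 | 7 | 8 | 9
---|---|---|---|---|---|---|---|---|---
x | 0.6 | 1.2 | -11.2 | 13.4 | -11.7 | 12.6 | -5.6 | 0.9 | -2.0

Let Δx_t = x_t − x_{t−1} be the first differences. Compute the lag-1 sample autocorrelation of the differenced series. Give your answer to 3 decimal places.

-0.898

First differences Δx: 0.6, -12.4, 24.6, -25.1, 24.3, -18.2, 6.5, -2.9
Mean of differences = -0.3250
Numerator Σ(Δx_t−Δx̄)(Δx_{t+1}−Δx̄) = -2119.4831
Denominator Σ(Δx_t−Δx̄)² = 2360.8350
r_1(Δx) = -2119.4831 / 2360.8350 = -0.898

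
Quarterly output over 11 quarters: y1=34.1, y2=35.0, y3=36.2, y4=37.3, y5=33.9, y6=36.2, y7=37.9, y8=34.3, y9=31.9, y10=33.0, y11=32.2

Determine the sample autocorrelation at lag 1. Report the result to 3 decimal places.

0.364

Mean ȳ = (34.1 + 35.0 + 36.2 + 37.3 + 33.9 + 36.2 + 37.9 + 34.3 + 31.9 + 33.0 + 32.2)/11 = 34.7273
Numerator Σ_{t=1}^{10}(y_t−ȳ)(y_{t+1}−ȳ) = 14.4465
Denominator Σ(y_t−ȳ)² = 39.7218
r_1 = 14.4465 / 39.7218 = 0.364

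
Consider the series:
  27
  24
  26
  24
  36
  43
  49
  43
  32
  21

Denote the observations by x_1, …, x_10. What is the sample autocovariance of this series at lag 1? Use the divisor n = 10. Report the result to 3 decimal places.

51.125

Mean x̄ = (27 + 24 + 26 + 24 + 36 + 43 + 49 + 43 + 32 + 21)/10 = 32.5000
Σ_{t=1}^{9}(x_t−x̄)(x_{t+1}−x̄) = 511.2500
γ_1 = 511.2500 / 10 = 51.125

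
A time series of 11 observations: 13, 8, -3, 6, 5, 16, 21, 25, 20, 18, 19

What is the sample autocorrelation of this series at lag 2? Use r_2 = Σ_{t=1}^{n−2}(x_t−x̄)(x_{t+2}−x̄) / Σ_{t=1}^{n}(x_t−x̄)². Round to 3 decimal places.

Mean x̄ = (13 + 8 − 3 + 6 + 5 + 16 + 21 + 25 + 20 + 18 + 19)/11 = 13.4545
Numerator Σ_{t=1}^{9}(x_t−x̄)(x_{t+2}−x̄) = 272.0413
Denominator Σ(x_t−x̄)² = 718.7273
r_2 = 272.0413 / 718.7273 = 0.379

0.379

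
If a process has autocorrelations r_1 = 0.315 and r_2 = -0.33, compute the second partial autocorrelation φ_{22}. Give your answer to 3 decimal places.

-0.477

φ_{22} = (r_2 − r_1²) / (1 − r_1²)
r_1² = (0.315)² = 0.099225
Numerator = -0.33 − 0.0992 = -0.4292; denominator = 1 − 0.0992 = 0.9008
φ_{22} = -0.4292 / 0.9008 = -0.477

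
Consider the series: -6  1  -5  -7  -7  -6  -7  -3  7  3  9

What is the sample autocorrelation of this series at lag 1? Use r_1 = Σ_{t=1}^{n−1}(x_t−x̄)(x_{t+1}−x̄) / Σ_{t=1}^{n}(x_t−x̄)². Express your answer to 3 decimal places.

Mean x̄ = (-6 + 1 − 5 − 7 − 7 − 6 − 7 − 3 + 7 + 3 + 9)/11 = -1.9091
Numerator Σ_{t=1}^{10}(x_t−x̄)(x_{t+1}−x̄) = 155.5372
Denominator Σ(x_t−x̄)² = 352.9091
r_1 = 155.5372 / 352.9091 = 0.441

0.441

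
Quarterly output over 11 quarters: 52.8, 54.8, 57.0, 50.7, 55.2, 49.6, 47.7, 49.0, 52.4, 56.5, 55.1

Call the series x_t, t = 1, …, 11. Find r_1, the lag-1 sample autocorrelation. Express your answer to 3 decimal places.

0.306

Mean x̄ = (52.8 + 54.8 + 57.0 + 50.7 + 55.2 + 49.6 + 47.7 + 49.0 + 52.4 + 56.5 + 55.1)/11 = 52.8000
Numerator Σ_{t=1}^{10}(x_t−x̄)(x_{t+1}−x̄) = 31.1100
Denominator Σ(x_t−x̄)² = 101.6400
r_1 = 31.1100 / 101.6400 = 0.306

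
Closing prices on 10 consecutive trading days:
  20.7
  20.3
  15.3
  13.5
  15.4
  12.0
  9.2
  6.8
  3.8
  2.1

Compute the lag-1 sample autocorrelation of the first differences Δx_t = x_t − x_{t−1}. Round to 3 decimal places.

-0.284

First differences Δx: -0.4, -5.0, -1.8, 1.9, -3.4, -2.8, -2.4, -3.0, -1.7
Mean of differences = -2.0667
Numerator Σ(Δx_t−Δx̄)(Δx_{t+1}−Δx̄) = -8.7111
Denominator Σ(Δx_t−Δx̄)² = 30.6200
r_1(Δx) = -8.7111 / 30.6200 = -0.284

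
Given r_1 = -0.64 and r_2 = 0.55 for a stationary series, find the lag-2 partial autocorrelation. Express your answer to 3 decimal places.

φ_{22} = (r_2 − r_1²) / (1 − r_1²)
r_1² = (-0.64)² = 0.4096
Numerator = 0.55 − 0.4096 = 0.1404; denominator = 1 − 0.4096 = 0.5904
φ_{22} = 0.1404 / 0.5904 = 0.238

0.238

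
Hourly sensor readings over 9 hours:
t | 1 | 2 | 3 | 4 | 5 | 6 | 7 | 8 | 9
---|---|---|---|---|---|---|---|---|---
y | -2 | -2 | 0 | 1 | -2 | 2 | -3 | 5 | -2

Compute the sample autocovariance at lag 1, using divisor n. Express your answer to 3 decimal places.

Mean ȳ = (-2 − 2 + 0 + 1 − 2 + 2 − 3 + 5 − 2)/9 = -0.3333
Σ_{t=1}^{8}(y_t−ȳ)(y_{t+1}−ȳ) = -32.7778
γ_1 = -32.7778 / 9 = -3.642

-3.642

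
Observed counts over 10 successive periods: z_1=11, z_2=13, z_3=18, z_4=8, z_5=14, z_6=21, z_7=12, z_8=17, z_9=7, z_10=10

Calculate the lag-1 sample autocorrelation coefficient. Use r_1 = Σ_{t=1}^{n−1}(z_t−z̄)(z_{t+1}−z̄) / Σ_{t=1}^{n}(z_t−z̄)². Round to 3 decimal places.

Mean z̄ = (11 + 13 + 18 + 8 + 14 + 21 + 12 + 17 + 7 + 10)/10 = 13.1000
Numerator Σ_{t=1}^{9}(z_t−z̄)(z_{t+1}−z̄) = -40.6100
Denominator Σ(z_t−z̄)² = 180.9000
r_1 = -40.6100 / 180.9000 = -0.224

-0.224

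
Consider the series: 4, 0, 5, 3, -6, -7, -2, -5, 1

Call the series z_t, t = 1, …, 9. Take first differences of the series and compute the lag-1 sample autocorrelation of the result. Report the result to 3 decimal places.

-0.220

First differences Δz: -4, 5, -2, -9, -1, 5, -3, 6
Mean of differences = -0.3750
Numerator Σ(Δz_t−Δz̄)(Δz_{t+1}−Δz̄) = -43.0156
Denominator Σ(Δz_t−Δz̄)² = 195.8750
r_1(Δz) = -43.0156 / 195.8750 = -0.220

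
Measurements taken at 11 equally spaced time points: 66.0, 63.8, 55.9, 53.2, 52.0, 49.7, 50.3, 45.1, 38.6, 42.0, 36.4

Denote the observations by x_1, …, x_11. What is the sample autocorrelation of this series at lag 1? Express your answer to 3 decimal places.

0.647

Mean x̄ = (66.0 + 63.8 + 55.9 + 53.2 + 52.0 + 49.7 + 50.3 + 45.1 + 38.6 + 42.0 + 36.4)/11 = 50.2727
Numerator Σ_{t=1}^{10}(x_t−x̄)(x_{t+1}−x̄) = 580.9620
Denominator Σ(x_t−x̄)² = 897.7818
r_1 = 580.9620 / 897.7818 = 0.647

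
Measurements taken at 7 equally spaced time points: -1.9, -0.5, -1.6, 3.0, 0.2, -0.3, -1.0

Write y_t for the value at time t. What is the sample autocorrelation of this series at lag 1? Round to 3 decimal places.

Mean ȳ = (-1.9 − 0.5 − 1.6 + 3.0 + 0.2 − 0.3 − 1.0)/7 = -0.3000
Σ(y_t−ȳ)(y_{t+1}−ȳ) = (0.3200) + (0.2600) + (-4.2900) + (1.6500) + (0.0000) + (0.0000) = -2.0600
Denominator Σ(y_t−ȳ)² = 15.9200
r_1 = -2.0600 / 15.9200 = -0.129

-0.129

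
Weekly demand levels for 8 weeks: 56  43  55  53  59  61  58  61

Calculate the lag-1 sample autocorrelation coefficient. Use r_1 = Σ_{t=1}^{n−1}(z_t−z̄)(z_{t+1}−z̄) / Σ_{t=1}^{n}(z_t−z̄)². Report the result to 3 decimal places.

0.166

Mean z̄ = (56 + 43 + 55 + 53 + 59 + 61 + 58 + 61)/8 = 55.7500
Numerator Σ_{t=1}^{7}(z_t−z̄)(z_{t+1}−z̄) = 40.1875
Denominator Σ(z_t−z̄)² = 241.5000
r_1 = 40.1875 / 241.5000 = 0.166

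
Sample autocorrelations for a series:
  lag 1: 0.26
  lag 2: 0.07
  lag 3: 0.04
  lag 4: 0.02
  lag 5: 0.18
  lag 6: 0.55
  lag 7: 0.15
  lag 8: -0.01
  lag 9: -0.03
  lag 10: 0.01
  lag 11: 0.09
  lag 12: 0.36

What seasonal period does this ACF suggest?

The largest autocorrelation is r_6 = 0.55, with a weaker echo at lag 12 (0.36); the remaining lags stay at or below 0.26. The elevated value at lag 1 (0.26), dropping to 0.07 at lag 2, reflects decaying short-term dependence rather than seasonality.
The dominant spike at lag 6 indicates a seasonal period of 6.

6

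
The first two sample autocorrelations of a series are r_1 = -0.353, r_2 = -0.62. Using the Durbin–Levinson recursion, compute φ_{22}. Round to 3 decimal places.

φ_{22} = (r_2 − r_1²) / (1 − r_1²)
r_1² = (-0.353)² = 0.124609
Numerator = -0.62 − 0.1246 = -0.7446; denominator = 1 − 0.1246 = 0.8754
φ_{22} = -0.7446 / 0.8754 = -0.851

-0.851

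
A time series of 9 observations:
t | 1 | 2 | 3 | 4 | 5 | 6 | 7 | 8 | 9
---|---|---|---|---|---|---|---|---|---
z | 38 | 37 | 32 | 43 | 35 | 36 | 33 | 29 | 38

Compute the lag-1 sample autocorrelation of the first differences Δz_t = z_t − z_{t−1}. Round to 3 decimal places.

-0.544

First differences Δz: -1, -5, 11, -8, 1, -3, -4, 9
Mean of differences = 0.0000
Numerator Σ(Δz_t−Δz̄)(Δz_{t+1}−Δz̄) = -173.0000
Denominator Σ(Δz_t−Δz̄)² = 318.0000
r_1(Δz) = -173.0000 / 318.0000 = -0.544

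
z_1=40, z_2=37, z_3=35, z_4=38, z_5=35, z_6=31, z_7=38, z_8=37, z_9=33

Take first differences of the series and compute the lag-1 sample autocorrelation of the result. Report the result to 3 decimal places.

First differences Δz: -3, -2, 3, -3, -4, 7, -1, -4
Mean of differences = -0.8750
Numerator Σ(Δz_t−Δz̄)(Δz_{t+1}−Δz̄) = -28.7656
Denominator Σ(Δz_t−Δz̄)² = 106.8750
r_1(Δz) = -28.7656 / 106.8750 = -0.269

-0.269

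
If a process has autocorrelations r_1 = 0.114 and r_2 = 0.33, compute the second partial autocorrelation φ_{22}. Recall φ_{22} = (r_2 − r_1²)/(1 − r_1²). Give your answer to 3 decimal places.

0.321

φ_{22} = (r_2 − r_1²) / (1 − r_1²)
r_1² = (0.114)² = 0.012996
Numerator = 0.33 − 0.0130 = 0.3170; denominator = 1 − 0.0130 = 0.9870
φ_{22} = 0.3170 / 0.9870 = 0.321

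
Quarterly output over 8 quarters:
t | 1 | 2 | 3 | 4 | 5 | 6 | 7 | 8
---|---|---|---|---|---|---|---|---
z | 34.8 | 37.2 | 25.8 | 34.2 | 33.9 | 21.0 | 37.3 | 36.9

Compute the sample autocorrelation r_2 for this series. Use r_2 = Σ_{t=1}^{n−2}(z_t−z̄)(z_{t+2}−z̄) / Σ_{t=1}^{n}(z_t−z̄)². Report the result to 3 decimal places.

-0.311

Mean z̄ = (34.8 + 37.2 + 25.8 + 34.2 + 33.9 + 21.0 + 37.3 + 36.9)/8 = 32.6375
Deviations from mean: 2.1625, 4.5625, -6.8375, 1.5625, 1.2625, -11.6375, 4.6625, 4.2625
Numerator Σ_{t=1}^{6}(z_t−z̄)(z_{t+2}−z̄) = -78.1916
Denominator Σ(z_t−z̄)² = 251.6188
r_2 = -78.1916 / 251.6188 = -0.311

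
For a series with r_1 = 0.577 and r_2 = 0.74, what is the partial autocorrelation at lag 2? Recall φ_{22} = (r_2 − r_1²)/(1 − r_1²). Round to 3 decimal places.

φ_{22} = (r_2 − r_1²) / (1 − r_1²)
r_1² = (0.577)² = 0.332929
Numerator = 0.74 − 0.3329 = 0.4071; denominator = 1 − 0.3329 = 0.6671
φ_{22} = 0.4071 / 0.6671 = 0.610

0.610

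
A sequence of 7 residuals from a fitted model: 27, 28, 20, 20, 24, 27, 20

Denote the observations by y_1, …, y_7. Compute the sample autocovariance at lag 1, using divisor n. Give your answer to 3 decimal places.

Mean ȳ = (27 + 28 + 20 + 20 + 24 + 27 + 20)/7 = 23.7143
Deviations: 3.2857, 4.2857, -3.7143, -3.7143, 0.2857, 3.2857, -3.7143
Σ_{t=1}^{6}(y_t−ȳ)(y_{t+1}−ȳ) = -0.3673
γ_1 = -0.3673 / 7 = -0.052

-0.052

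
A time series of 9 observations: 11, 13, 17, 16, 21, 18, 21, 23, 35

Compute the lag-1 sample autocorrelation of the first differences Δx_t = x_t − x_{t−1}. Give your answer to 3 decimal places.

-0.243

First differences Δx: 2, 4, -1, 5, -3, 3, 2, 12
Mean of differences = 3.0000
Numerator Σ(Δx_t−Δx̄)(Δx_{t+1}−Δx̄) = -34.0000
Denominator Σ(Δx_t−Δx̄)² = 140.0000
r_1(Δx) = -34.0000 / 140.0000 = -0.243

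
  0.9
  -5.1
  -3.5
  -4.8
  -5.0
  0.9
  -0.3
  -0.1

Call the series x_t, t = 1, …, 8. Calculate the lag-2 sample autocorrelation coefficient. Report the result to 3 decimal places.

0.010

Mean x̄ = (0.9 − 5.1 − 3.5 − 4.8 − 5.0 + 0.9 − 0.3 − 0.1)/8 = -2.1250
Deviations from mean: 3.0250, -2.9750, -1.3750, -2.6750, -2.8750, 3.0250, 1.8250, 2.0250
Σ(x_t−x̄)(x_{t+2}−x̄) = (-4.1594) + (7.9581) + (3.9531) + (-8.0919) + (-5.2469) + (6.1256) = 0.5388
Denominator Σ(x_t−x̄)² = 51.8950
r_2 = 0.5388 / 51.8950 = 0.010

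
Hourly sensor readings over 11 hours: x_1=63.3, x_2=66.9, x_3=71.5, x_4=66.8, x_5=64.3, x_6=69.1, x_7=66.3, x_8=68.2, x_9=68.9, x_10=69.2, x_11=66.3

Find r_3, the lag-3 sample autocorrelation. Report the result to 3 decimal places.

0.158

Mean x̄ = (63.3 + 66.9 + 71.5 + 66.8 + 64.3 + 69.1 + 66.3 + 68.2 + 68.9 + 69.2 + 66.3)/11 = 67.3455
Numerator Σ_{t=1}^{8}(x_t−x̄)(x_{t+3}−x̄) = 8.7156
Denominator Σ(x_t−x̄)² = 55.2473
r_3 = 8.7156 / 55.2473 = 0.158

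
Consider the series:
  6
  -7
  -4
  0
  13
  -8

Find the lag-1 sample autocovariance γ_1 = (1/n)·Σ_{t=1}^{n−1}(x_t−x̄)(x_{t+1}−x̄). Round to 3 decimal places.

Mean x̄ = (6 − 7 − 4 + 0 + 13 − 8)/6 = 0.0000
Deviations: 6.0000, -7.0000, -4.0000, 0.0000, 13.0000, -8.0000
Σ_{t=1}^{5}(x_t−x̄)(x_{t+1}−x̄) = -118.0000
γ_1 = -118.0000 / 6 = -19.667

-19.667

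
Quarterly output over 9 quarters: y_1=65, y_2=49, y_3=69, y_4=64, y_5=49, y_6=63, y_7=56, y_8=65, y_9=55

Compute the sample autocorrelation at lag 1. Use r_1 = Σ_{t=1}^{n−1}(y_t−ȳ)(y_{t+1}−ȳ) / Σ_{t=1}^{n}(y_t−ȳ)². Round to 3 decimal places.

Mean ȳ = (65 + 49 + 69 + 64 + 49 + 63 + 56 + 65 + 55)/9 = 59.4444
Numerator Σ_{t=1}^{8}(y_t−ȳ)(y_{t+1}−ȳ) = -255.0864
Denominator Σ(y_t−ȳ)² = 436.2222
r_1 = -255.0864 / 436.2222 = -0.585

-0.585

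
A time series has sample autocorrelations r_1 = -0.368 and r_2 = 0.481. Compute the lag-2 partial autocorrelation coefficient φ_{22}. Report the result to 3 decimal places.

φ_{22} = (r_2 − r_1²) / (1 − r_1²)
r_1² = (-0.368)² = 0.135424
Numerator = 0.481 − 0.1354 = 0.3456; denominator = 1 − 0.1354 = 0.8646
φ_{22} = 0.3456 / 0.8646 = 0.400

0.400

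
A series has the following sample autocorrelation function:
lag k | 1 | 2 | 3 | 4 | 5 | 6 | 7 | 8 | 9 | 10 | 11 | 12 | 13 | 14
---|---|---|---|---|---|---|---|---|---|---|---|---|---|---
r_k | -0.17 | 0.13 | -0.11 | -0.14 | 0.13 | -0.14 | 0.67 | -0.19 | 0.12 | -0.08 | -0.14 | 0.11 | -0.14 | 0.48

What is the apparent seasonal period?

7

The largest autocorrelation is r_7 = 0.67, with a weaker echo at lag 14 (0.48); the remaining lags stay at or below 0.13.
The dominant spike at lag 7 indicates a seasonal period of 7.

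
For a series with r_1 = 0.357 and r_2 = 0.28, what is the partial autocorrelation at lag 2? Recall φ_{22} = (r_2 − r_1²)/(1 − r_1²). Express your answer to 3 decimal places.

φ_{22} = (r_2 − r_1²) / (1 − r_1²)
r_1² = (0.357)² = 0.127449
Numerator = 0.28 − 0.1274 = 0.1526; denominator = 1 − 0.1274 = 0.8726
φ_{22} = 0.1526 / 0.8726 = 0.175

0.175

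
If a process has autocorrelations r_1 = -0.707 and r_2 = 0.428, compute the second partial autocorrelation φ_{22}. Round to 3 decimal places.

φ_{22} = (r_2 − r_1²) / (1 − r_1²)
r_1² = (-0.707)² = 0.499849
Numerator = 0.428 − 0.4998 = -0.0718; denominator = 1 − 0.4998 = 0.5002
φ_{22} = -0.0718 / 0.5002 = -0.144

-0.144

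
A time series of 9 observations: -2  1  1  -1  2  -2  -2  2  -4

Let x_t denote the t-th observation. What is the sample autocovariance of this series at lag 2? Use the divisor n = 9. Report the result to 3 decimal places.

-0.081

Mean x̄ = (-2 + 1 + 1 − 1 + 2 − 2 − 2 + 2 − 4)/9 = -0.5556
Σ_{t=1}^{7}(x_t−x̄)(x_{t+2}−x̄) = -0.7284
γ_2 = -0.7284 / 9 = -0.081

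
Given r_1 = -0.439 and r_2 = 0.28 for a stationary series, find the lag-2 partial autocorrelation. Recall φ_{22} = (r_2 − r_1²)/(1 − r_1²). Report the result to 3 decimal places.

0.108

φ_{22} = (r_2 − r_1²) / (1 − r_1²)
r_1² = (-0.439)² = 0.192721
Numerator = 0.28 − 0.1927 = 0.0873; denominator = 1 − 0.1927 = 0.8073
φ_{22} = 0.0873 / 0.8073 = 0.108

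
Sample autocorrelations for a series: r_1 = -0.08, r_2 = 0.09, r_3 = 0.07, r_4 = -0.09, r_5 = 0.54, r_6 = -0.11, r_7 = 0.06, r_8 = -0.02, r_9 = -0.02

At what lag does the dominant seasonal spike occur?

The largest autocorrelation is r_5 = 0.54; the remaining lags stay at or below 0.09.
The dominant spike at lag 5 indicates a seasonal period of 5.

5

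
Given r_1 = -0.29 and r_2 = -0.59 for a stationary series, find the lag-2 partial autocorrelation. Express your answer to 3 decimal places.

φ_{22} = (r_2 − r_1²) / (1 − r_1²)
r_1² = (-0.29)² = 0.0841
Numerator = -0.59 − 0.0841 = -0.6741; denominator = 1 − 0.0841 = 0.9159
φ_{22} = -0.6741 / 0.9159 = -0.736

-0.736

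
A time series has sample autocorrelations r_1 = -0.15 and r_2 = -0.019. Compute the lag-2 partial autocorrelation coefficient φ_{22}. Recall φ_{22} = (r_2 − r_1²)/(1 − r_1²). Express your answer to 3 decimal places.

-0.042

φ_{22} = (r_2 − r_1²) / (1 − r_1²)
r_1² = (-0.15)² = 0.0225
Numerator = -0.019 − 0.0225 = -0.0415; denominator = 1 − 0.0225 = 0.9775
φ_{22} = -0.0415 / 0.9775 = -0.042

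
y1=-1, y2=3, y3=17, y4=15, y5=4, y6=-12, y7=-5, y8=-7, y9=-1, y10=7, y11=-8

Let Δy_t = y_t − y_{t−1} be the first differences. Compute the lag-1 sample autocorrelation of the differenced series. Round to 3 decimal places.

0.019

First differences Δy: 4, 14, -2, -11, -16, 7, -2, 6, 8, -15
Mean of differences = -0.7000
Numerator Σ(Δy_t−Δȳ)(Δy_{t+1}−Δȳ) = 18.3100
Denominator Σ(Δy_t−Δȳ)² = 966.1000
r_1(Δy) = 18.3100 / 966.1000 = 0.019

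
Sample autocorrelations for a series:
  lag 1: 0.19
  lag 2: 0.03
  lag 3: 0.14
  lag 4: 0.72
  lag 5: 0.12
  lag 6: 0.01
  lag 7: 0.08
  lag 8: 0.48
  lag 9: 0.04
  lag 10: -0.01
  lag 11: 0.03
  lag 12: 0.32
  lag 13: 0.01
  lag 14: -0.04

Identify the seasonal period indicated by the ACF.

4

The largest autocorrelation is r_4 = 0.72, with weaker echoes at lags 8 (0.48) and 12 (0.32); the remaining lags stay at or below 0.19.
The dominant spike at lag 4 indicates a seasonal period of 4.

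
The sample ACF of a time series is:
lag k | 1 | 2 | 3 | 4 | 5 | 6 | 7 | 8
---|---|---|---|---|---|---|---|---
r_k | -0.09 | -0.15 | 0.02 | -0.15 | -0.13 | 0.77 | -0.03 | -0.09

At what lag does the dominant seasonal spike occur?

6

The largest autocorrelation is r_6 = 0.77; the remaining lags stay at or below 0.02.
The dominant spike at lag 6 indicates a seasonal period of 6.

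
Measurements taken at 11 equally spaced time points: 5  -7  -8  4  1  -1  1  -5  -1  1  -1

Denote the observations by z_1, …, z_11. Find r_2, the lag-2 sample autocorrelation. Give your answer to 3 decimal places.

-0.517

Mean z̄ = (5 − 7 − 8 + 4 + 1 − 1 + 1 − 5 − 1 + 1 − 1)/11 = -1.0000
Numerator Σ_{t=1}^{9}(z_t−z̄)(z_{t+2}−z̄) = -90.0000
Denominator Σ(z_t−z̄)² = 174.0000
r_2 = -90.0000 / 174.0000 = -0.517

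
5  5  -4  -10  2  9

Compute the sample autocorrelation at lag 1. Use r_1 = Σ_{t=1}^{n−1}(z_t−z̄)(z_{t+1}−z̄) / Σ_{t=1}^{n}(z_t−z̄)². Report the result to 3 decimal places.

0.205

Mean z̄ = (5 + 5 − 4 − 10 + 2 + 9)/6 = 1.1667
Deviations from mean: 3.8333, 3.8333, -5.1667, -11.1667, 0.8333, 7.8333
Numerator Σ_{t=1}^{5}(z_t−z̄)(z_{t+1}−z̄) = 49.8056
Denominator Σ(z_t−z̄)² = 242.8333
r_1 = 49.8056 / 242.8333 = 0.205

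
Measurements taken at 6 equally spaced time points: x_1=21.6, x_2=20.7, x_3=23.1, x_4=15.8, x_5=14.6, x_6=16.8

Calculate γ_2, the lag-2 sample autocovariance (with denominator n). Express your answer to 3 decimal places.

Mean x̄ = (21.6 + 20.7 + 23.1 + 15.8 + 14.6 + 16.8)/6 = 18.7667
Σ_{t=1}^{4}(x_t−x̄)(x_{t+2}−x̄) = -5.6789
γ_2 = -5.6789 / 6 = -0.946

-0.946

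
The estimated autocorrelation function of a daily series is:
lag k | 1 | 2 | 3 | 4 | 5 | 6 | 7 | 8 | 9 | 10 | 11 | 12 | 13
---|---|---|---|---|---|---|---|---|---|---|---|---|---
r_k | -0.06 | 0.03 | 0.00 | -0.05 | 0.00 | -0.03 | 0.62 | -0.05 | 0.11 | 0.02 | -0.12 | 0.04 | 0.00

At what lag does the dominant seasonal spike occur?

7

The largest autocorrelation is r_7 = 0.62; the remaining lags stay at or below 0.11.
The dominant spike at lag 7 indicates a seasonal period of 7.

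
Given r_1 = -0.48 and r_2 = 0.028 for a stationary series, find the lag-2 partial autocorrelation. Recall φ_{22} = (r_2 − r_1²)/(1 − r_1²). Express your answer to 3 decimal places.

φ_{22} = (r_2 − r_1²) / (1 − r_1²)
r_1² = (-0.48)² = 0.2304
Numerator = 0.028 − 0.2304 = -0.2024; denominator = 1 − 0.2304 = 0.7696
φ_{22} = -0.2024 / 0.7696 = -0.263

-0.263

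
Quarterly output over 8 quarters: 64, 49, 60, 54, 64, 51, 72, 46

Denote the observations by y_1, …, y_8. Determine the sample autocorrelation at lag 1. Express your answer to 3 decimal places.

Mean ȳ = (64 + 49 + 60 + 54 + 64 + 51 + 72 + 46)/8 = 57.5000
Σ(y_t−ȳ)(y_{t+1}−ȳ) = (-55.2500) + (-21.2500) + (-8.7500) + (-22.7500) + (-42.2500) + (-94.2500) + (-166.7500) = -411.2500
Denominator Σ(y_t−ȳ)² = 560.0000
r_1 = -411.2500 / 560.0000 = -0.734

-0.734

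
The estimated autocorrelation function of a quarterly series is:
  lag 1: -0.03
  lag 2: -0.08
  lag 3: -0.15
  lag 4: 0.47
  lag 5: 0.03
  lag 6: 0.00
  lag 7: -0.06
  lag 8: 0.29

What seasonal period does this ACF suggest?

The largest autocorrelation is r_4 = 0.47, with a weaker echo at lag 8 (0.29); the remaining lags stay at or below 0.03.
The dominant spike at lag 4 indicates a seasonal period of 4.

4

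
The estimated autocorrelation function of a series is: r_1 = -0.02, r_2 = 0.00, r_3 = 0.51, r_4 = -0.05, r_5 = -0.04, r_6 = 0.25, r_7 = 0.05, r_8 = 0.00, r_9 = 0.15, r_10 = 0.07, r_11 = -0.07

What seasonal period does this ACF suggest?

The largest autocorrelation is r_3 = 0.51, with weaker echoes at lags 6 (0.25) and 9 (0.15); the remaining lags stay at or below 0.07.
The dominant spike at lag 3 indicates a seasonal period of 3.

3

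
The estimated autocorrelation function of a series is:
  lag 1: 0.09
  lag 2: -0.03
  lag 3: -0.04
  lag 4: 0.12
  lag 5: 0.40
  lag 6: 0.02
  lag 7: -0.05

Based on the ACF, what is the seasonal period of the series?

The largest autocorrelation is r_5 = 0.40; the remaining lags stay at or below 0.12.
The dominant spike at lag 5 indicates a seasonal period of 5.

5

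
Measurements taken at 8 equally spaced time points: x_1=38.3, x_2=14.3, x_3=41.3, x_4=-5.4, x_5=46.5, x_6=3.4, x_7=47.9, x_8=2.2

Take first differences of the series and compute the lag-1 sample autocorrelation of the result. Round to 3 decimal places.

First differences Δx: -24.0, 27.0, -46.7, 51.9, -43.1, 44.5, -45.7
Mean of differences = -5.1571
Numerator Σ(Δx_t−Δx̄)(Δx_{t+1}−Δx̄) = -10374.4361
Denominator Σ(Δx_t−Δx̄)² = 11919.6771
r_1(Δx) = -10374.4361 / 11919.6771 = -0.870

-0.870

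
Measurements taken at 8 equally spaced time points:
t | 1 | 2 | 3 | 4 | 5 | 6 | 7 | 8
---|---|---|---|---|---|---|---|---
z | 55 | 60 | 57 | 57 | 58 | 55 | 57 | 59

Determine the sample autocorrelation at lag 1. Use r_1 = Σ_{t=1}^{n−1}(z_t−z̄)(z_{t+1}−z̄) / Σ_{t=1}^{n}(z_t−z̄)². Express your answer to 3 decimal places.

Mean z̄ = (55 + 60 + 57 + 57 + 58 + 55 + 57 + 59)/8 = 57.2500
Deviations from mean: -2.2500, 2.7500, -0.2500, -0.2500, 0.7500, -2.2500, -0.2500, 1.7500
Σ(z_t−z̄)(z_{t+1}−z̄) = (-6.1875) + (-0.6875) + (0.0625) + (-0.1875) + (-1.6875) + (0.5625) + (-0.4375) = -8.5625
Denominator Σ(z_t−z̄)² = 21.5000
r_1 = -8.5625 / 21.5000 = -0.398

-0.398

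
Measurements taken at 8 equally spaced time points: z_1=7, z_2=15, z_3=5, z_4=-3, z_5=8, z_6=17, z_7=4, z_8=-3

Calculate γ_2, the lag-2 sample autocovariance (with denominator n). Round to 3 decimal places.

Mean z̄ = (7 + 15 + 5 − 3 + 8 + 17 + 4 − 3)/8 = 6.2500
Deviations: 0.7500, 8.7500, -1.2500, -9.2500, 1.7500, 10.7500, -2.2500, -9.2500
Σ_{t=1}^{6}(z_t−z̄)(z_{t+2}−z̄) = -286.8750
γ_2 = -286.8750 / 8 = -35.859

-35.859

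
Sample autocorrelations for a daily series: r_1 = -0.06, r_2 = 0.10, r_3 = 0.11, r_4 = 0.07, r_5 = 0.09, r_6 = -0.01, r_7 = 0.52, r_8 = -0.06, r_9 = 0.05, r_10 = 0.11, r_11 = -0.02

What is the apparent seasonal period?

7

The largest autocorrelation is r_7 = 0.52; the remaining lags stay at or below 0.11.
The dominant spike at lag 7 indicates a seasonal period of 7.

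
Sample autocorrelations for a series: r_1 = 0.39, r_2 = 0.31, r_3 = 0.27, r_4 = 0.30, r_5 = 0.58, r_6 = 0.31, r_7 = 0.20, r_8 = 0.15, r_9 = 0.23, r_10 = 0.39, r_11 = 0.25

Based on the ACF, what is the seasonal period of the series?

The largest autocorrelation is r_5 = 0.58; the remaining lags stay at or below 0.39. The elevated value at lag 1 (0.39), dropping to 0.31 at lag 2, reflects decaying short-term dependence rather than seasonality.
The dominant spike at lag 5 indicates a seasonal period of 5.

5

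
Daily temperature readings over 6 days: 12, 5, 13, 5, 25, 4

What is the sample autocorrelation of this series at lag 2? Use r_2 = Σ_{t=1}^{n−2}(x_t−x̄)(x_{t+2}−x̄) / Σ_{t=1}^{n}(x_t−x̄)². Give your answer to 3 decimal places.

Mean x̄ = (12 + 5 + 13 + 5 + 25 + 4)/6 = 10.6667
Numerator Σ_{t=1}^{4}(x_t−x̄)(x_{t+2}−x̄) = 106.4444
Denominator Σ(x_t−x̄)² = 321.3333
r_2 = 106.4444 / 321.3333 = 0.331

0.331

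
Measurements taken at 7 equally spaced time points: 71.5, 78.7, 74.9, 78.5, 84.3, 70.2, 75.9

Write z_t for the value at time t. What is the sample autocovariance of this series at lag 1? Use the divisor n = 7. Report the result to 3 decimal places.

-6.664

Mean z̄ = (71.5 + 78.7 + 74.9 + 78.5 + 84.3 + 70.2 + 75.9)/7 = 76.2857
Σ_{t=1}^{6}(z_t−z̄)(z_{t+1}−z̄) = -46.6473
γ_1 = -46.6473 / 7 = -6.664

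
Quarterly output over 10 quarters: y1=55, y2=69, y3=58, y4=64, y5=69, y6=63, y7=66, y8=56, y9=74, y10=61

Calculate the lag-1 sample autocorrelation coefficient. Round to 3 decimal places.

Mean ȳ = (55 + 69 + 58 + 64 + 69 + 63 + 66 + 56 + 74 + 61)/10 = 63.5000
Numerator Σ_{t=1}^{9}(y_t−ȳ)(y_{t+1}−ȳ) = -204.7500
Denominator Σ(y_t−ȳ)² = 342.5000
r_1 = -204.7500 / 342.5000 = -0.598

-0.598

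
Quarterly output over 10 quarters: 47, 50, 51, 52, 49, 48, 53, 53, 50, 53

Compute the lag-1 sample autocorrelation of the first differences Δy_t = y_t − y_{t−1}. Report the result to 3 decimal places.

-0.174

First differences Δy: 3, 1, 1, -3, -1, 5, 0, -3, 3
Mean of differences = 0.6667
Numerator Σ(Δy_t−Δȳ)(Δy_{t+1}−Δȳ) = -10.4444
Denominator Σ(Δy_t−Δȳ)² = 60.0000
r_1(Δy) = -10.4444 / 60.0000 = -0.174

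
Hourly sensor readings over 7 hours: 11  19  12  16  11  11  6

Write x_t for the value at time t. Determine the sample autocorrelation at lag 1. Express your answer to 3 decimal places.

Mean x̄ = (11 + 19 + 12 + 16 + 11 + 11 + 6)/7 = 12.2857
Deviations from mean: -1.2857, 6.7143, -0.2857, 3.7143, -1.2857, -1.2857, -6.2857
Σ(x_t−x̄)(x_{t+1}−x̄) = (-8.6327) + (-1.9184) + (-1.0612) + (-4.7755) + (1.6531) + (8.0816) = -6.6531
Denominator Σ(x_t−x̄)² = 103.4286
r_1 = -6.6531 / 103.4286 = -0.064

-0.064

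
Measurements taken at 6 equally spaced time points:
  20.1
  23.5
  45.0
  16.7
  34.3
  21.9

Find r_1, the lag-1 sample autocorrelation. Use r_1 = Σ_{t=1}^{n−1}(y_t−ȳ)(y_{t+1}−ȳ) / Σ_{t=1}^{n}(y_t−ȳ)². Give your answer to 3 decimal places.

Mean ȳ = (20.1 + 23.5 + 45.0 + 16.7 + 34.3 + 21.9)/6 = 26.9167
Deviations from mean: -6.8167, -3.4167, 18.0833, -10.2167, 7.3833, -5.0167
Numerator Σ_{t=1}^{5}(y_t−ȳ)(y_{t+1}−ȳ) = -335.7186
Denominator Σ(y_t−ȳ)² = 569.2083
r_1 = -335.7186 / 569.2083 = -0.590

-0.590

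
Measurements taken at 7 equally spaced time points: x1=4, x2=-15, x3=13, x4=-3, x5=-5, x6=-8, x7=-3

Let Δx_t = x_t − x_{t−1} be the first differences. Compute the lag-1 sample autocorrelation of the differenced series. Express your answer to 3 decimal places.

-0.664

First differences Δx: -19, 28, -16, -2, -3, 5
Mean of differences = -1.1667
Numerator Σ(Δx_t−Δx̄)(Δx_{t+1}−Δx̄) = -950.1944
Denominator Σ(Δx_t−Δx̄)² = 1430.8333
r_1(Δx) = -950.1944 / 1430.8333 = -0.664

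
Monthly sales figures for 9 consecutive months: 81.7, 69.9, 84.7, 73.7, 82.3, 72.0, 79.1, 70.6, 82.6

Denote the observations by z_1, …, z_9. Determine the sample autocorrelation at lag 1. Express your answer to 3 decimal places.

-0.792

Mean z̄ = (81.7 + 69.9 + 84.7 + 73.7 + 82.3 + 72.0 + 79.1 + 70.6 + 82.6)/9 = 77.4000
Numerator Σ_{t=1}^{8}(z_t−z̄)(z_{t+1}−z̄) = -214.7000
Denominator Σ(z_t−z̄)² = 271.0600
r_1 = -214.7000 / 271.0600 = -0.792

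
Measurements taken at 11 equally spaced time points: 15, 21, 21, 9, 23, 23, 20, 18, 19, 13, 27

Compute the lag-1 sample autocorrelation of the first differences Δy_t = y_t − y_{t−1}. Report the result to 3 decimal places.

First differences Δy: 6, 0, -12, 14, 0, -3, -2, 1, -6, 14
Mean of differences = 1.2000
Numerator Σ(Δy_t−Δȳ)(Δy_{t+1}−Δȳ) = -245.8400
Denominator Σ(Δy_t−Δȳ)² = 607.6000
r_1(Δy) = -245.8400 / 607.6000 = -0.405

-0.405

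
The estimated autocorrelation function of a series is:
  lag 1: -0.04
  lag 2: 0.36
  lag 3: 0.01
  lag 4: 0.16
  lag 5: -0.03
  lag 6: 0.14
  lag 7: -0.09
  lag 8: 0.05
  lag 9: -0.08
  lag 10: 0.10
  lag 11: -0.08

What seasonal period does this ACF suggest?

The largest autocorrelation is r_2 = 0.36, with a weaker echo at lag 4 (0.16); the remaining lags stay at or below 0.14.
The dominant spike at lag 2 indicates a seasonal period of 2.

2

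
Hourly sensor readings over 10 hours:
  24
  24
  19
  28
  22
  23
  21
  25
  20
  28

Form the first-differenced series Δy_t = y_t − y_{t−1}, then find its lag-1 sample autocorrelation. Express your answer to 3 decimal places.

-0.693

First differences Δy: 0, -5, 9, -6, 1, -2, 4, -5, 8
Mean of differences = 0.4444
Numerator Σ(Δy_t−Δȳ)(Δy_{t+1}−Δȳ) = -173.4198
Denominator Σ(Δy_t−Δȳ)² = 250.2222
r_1(Δy) = -173.4198 / 250.2222 = -0.693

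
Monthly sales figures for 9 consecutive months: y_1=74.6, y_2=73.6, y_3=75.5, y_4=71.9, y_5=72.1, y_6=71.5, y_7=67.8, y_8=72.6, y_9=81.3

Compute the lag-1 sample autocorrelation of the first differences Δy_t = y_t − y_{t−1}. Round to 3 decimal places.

0.134

First differences Δy: -1.0, 1.9, -3.6, 0.2, -0.6, -3.7, 4.8, 8.7
Mean of differences = 0.8375
Numerator Σ(Δy_t−Δȳ)(Δy_{t+1}−Δȳ) = 16.7761
Denominator Σ(Δy_t−Δȳ)² = 124.7788
r_1(Δy) = 16.7761 / 124.7788 = 0.134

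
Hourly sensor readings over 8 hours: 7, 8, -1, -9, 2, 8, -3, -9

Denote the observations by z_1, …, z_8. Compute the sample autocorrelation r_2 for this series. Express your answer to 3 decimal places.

Mean z̄ = (7 + 8 − 1 − 9 + 2 + 8 − 3 − 9)/8 = 0.3750
Σ(z_t−z̄)(z_{t+2}−z̄) = (-9.1094) + (-71.4844) + (-2.2344) + (-71.4844) + (-5.4844) + (-71.4844) = -231.2813
Denominator Σ(z_t−z̄)² = 351.8750
r_2 = -231.2813 / 351.8750 = -0.657

-0.657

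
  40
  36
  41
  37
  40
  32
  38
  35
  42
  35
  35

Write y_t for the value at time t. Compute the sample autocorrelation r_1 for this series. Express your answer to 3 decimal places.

Mean ȳ = (40 + 36 + 41 + 37 + 40 + 32 + 38 + 35 + 42 + 35 + 35)/11 = 37.3636
Numerator Σ_{t=1}^{10}(y_t−ȳ)(y_{t+1}−ȳ) = -46.2231
Denominator Σ(y_t−ȳ)² = 96.5455
r_1 = -46.2231 / 96.5455 = -0.479

-0.479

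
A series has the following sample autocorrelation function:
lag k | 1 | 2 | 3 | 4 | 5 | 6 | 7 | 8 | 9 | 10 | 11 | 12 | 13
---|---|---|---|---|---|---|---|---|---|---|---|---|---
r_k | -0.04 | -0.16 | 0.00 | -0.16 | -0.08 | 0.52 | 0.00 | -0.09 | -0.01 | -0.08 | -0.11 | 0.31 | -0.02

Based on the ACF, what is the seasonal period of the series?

The largest autocorrelation is r_6 = 0.52, with a weaker echo at lag 12 (0.31); the remaining lags stay at or below 0.00.
The dominant spike at lag 6 indicates a seasonal period of 6.

6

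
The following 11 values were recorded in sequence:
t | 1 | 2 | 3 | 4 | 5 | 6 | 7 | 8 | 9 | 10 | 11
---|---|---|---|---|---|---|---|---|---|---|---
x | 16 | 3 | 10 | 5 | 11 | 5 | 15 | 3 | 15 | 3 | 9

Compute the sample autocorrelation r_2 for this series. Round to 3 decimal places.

0.594

Mean x̄ = (16 + 3 + 10 + 5 + 11 + 5 + 15 + 3 + 15 + 3 + 9)/11 = 8.6364
Numerator Σ_{t=1}^{9}(x_t−x̄)(x_{t+2}−x̄) = 157.0992
Denominator Σ(x_t−x̄)² = 264.5455
r_2 = 157.0992 / 264.5455 = 0.594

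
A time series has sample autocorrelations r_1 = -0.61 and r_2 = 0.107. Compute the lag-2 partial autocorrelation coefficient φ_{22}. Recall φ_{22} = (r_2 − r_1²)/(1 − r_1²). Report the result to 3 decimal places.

φ_{22} = (r_2 − r_1²) / (1 − r_1²)
r_1² = (-0.61)² = 0.3721
Numerator = 0.107 − 0.3721 = -0.2651; denominator = 1 − 0.3721 = 0.6279
φ_{22} = -0.2651 / 0.6279 = -0.422

-0.422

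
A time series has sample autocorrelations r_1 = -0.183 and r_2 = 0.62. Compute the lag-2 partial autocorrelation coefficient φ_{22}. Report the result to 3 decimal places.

0.607

φ_{22} = (r_2 − r_1²) / (1 − r_1²)
r_1² = (-0.183)² = 0.033489
Numerator = 0.62 − 0.0335 = 0.5865; denominator = 1 − 0.0335 = 0.9665
φ_{22} = 0.5865 / 0.9665 = 0.607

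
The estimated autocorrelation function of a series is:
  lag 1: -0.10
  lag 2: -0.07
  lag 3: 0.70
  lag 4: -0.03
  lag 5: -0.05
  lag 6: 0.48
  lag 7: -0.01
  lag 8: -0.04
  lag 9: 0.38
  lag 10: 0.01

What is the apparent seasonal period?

The largest autocorrelation is r_3 = 0.70, with weaker echoes at lags 6 (0.48) and 9 (0.38); the remaining lags stay at or below 0.01.
The dominant spike at lag 3 indicates a seasonal period of 3.

3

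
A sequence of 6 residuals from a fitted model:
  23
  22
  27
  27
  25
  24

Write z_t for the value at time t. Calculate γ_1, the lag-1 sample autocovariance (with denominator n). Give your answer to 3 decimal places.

Mean z̄ = (23 + 22 + 27 + 27 + 25 + 24)/6 = 24.6667
Deviations: -1.6667, -2.6667, 2.3333, 2.3333, 0.3333, -0.6667
Σ_{t=1}^{5}(z_t−z̄)(z_{t+1}−z̄) = 4.2222
γ_1 = 4.2222 / 6 = 0.704

0.704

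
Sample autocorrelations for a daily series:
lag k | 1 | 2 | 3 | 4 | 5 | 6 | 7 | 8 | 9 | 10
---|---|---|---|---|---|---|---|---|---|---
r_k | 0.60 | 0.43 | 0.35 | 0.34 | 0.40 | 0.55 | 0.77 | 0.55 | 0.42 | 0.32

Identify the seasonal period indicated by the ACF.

The largest autocorrelation is r_7 = 0.77; the remaining lags stay at or below 0.60. The elevated value at lag 1 (0.60), dropping to 0.43 at lag 2, reflects decaying short-term dependence rather than seasonality.
The dominant spike at lag 7 indicates a seasonal period of 7.

7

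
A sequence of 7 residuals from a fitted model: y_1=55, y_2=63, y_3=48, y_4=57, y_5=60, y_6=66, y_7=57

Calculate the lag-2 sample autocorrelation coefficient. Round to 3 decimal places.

-0.025

Mean ȳ = (55 + 63 + 48 + 57 + 60 + 66 + 57)/7 = 58.0000
Numerator Σ_{t=1}^{5}(y_t−ȳ)(y_{t+2}−ȳ) = -5.0000
Denominator Σ(y_t−ȳ)² = 204.0000
r_2 = -5.0000 / 204.0000 = -0.025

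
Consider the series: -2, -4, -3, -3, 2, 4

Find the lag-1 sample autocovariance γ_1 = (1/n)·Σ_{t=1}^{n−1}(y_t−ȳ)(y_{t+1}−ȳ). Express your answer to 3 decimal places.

3.667

Mean ȳ = (-2 − 4 − 3 − 3 + 2 + 4)/6 = -1.0000
Σ_{t=1}^{5}(y_t−ȳ)(y_{t+1}−ȳ) = 22.0000
γ_1 = 22.0000 / 6 = 3.667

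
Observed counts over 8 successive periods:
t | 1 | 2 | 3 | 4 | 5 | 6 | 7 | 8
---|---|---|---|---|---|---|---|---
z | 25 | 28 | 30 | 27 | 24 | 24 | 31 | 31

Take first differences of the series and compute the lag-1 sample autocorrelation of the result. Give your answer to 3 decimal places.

0.076

First differences Δz: 3, 2, -3, -3, 0, 7, 0
Mean of differences = 0.8571
Numerator Σ(Δz_t−Δz̄)(Δz_{t+1}−Δz̄) = 5.6939
Denominator Σ(Δz_t−Δz̄)² = 74.8571
r_1(Δz) = 5.6939 / 74.8571 = 0.076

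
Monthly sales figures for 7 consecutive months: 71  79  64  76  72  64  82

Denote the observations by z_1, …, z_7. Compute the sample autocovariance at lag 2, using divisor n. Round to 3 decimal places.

Mean z̄ = (71 + 79 + 64 + 76 + 72 + 64 + 82)/7 = 72.5714
Σ_{t=1}^{5}(z_t−z̄)(z_{t+2}−z̄) = 5.6327
γ_2 = 5.6327 / 7 = 0.805

0.805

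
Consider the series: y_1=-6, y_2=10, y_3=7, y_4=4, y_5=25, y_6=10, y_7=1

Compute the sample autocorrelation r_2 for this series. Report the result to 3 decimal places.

-0.235

Mean ȳ = (-6 + 10 + 7 + 4 + 25 + 10 + 1)/7 = 7.2857
Deviations from mean: -13.2857, 2.7143, -0.2857, -3.2857, 17.7143, 2.7143, -6.2857
Σ(y_t−ȳ)(y_{t+2}−ȳ) = (3.7959) + (-8.9184) + (-5.0612) + (-8.9184) + (-111.3469) = -130.4490
Denominator Σ(y_t−ȳ)² = 555.4286
r_2 = -130.4490 / 555.4286 = -0.235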